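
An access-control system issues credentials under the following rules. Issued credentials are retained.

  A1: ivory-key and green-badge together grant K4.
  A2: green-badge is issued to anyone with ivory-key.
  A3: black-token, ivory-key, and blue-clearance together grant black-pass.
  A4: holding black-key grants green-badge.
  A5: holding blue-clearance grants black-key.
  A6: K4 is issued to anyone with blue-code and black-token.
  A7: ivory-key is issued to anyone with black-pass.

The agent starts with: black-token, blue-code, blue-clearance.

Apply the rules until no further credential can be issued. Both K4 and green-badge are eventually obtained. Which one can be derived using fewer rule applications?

K4: Holding blue-code and black-token grants K4 (A6). [1 rule application]
green-badge: Holding blue-clearance grants black-key (A5). Holding black-key grants green-badge (A4). [2 rule applications]
K4 needs fewer.

K4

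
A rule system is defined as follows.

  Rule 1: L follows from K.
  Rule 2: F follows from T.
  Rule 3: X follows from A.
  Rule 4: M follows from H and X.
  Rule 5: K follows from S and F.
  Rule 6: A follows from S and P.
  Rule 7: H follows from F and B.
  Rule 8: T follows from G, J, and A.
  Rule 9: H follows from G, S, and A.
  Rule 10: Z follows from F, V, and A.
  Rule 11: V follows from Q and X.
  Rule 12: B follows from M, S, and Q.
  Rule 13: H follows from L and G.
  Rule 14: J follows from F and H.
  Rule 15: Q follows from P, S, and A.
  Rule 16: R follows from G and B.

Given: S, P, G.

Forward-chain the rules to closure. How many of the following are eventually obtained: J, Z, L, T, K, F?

J would need F and H (Rule 14), but F is never established.
Z would need F, V, and A (Rule 10), but F is never established.
L would need K (Rule 1), but K is never established.
T would need G, J, and A (Rule 8), but J is never established.
K would need S and F (Rule 5), but F is never established.
F would need T (Rule 2), but T is never established.
None of the 6 are reached.

0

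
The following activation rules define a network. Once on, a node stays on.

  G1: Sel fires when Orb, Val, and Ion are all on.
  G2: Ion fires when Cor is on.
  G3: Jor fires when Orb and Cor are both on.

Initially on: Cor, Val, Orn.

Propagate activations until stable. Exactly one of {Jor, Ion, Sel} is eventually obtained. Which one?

G2: Cor on → Ion on.
Jor would need Orb and Cor (G3), but Orb never turns on. Sel would need Orb, Val, and Ion (G1), but Orb never turns on.

Ion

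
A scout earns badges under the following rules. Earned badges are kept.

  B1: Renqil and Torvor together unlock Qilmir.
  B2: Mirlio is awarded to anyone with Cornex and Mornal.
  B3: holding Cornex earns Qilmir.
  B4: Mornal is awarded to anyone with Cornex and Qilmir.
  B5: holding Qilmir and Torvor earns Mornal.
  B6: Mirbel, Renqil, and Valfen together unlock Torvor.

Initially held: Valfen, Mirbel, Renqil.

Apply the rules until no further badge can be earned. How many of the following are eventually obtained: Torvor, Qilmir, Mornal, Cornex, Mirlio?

3

With Mirbel, Renqil, and Valfen, Torvor is earned (B6).
With Renqil and Torvor, Qilmir is earned (B1).
With Qilmir and Torvor, Mornal is earned (B5).
Torvor: reached.
Qilmir: reached.
Mornal: reached.
No rule produces Cornex, and it is not given.
Mirlio would need Cornex and Mornal (B2), but Cornex is never earned.
Reached: Torvor, Qilmir, and Mornal — 3 of the 5.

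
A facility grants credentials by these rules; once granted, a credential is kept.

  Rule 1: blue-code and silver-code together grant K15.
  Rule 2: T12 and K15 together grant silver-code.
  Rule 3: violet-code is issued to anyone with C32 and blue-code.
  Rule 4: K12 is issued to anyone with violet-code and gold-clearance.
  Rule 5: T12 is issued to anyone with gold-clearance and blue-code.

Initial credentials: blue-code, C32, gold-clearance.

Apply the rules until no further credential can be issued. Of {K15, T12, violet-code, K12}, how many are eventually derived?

3

Holding C32 and blue-code grants violet-code (Rule 3).
Holding gold-clearance and blue-code grants T12 (Rule 5).
Holding violet-code and gold-clearance grants K12 (Rule 4).
K15 would need blue-code and silver-code (Rule 1), but silver-code is never granted.
T12: reached.
violet-code: reached.
K12: reached.
Reached: T12, violet-code, and K12 — 3 of the 4.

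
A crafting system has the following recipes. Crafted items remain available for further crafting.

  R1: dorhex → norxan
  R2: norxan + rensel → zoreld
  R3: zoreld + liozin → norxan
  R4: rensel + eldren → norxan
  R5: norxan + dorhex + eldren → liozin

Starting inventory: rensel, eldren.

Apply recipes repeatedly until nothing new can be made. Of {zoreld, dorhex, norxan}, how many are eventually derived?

rensel + eldren → norxan (R4).
norxan + rensel → zoreld (R2).
zoreld: reached.
No rule produces dorhex, and it is not given.
norxan: reached.
Reached: zoreld and norxan — 2 of the 3.

2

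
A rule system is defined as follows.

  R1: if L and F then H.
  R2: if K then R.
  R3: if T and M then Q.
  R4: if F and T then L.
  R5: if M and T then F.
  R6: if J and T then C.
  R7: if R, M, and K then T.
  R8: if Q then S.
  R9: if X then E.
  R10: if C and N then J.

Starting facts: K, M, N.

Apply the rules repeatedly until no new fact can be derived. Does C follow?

C would need J and T (R6), but J is never established.

No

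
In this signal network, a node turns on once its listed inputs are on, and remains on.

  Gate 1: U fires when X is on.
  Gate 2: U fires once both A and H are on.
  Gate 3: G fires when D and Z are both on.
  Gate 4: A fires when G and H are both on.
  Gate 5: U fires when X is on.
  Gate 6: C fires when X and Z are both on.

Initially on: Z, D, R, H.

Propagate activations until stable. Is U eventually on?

D and Z are on, so G fires (Gate 3).
G and H are on, so A fires (Gate 4).
A and H are on, so U fires (Gate 2).

Yes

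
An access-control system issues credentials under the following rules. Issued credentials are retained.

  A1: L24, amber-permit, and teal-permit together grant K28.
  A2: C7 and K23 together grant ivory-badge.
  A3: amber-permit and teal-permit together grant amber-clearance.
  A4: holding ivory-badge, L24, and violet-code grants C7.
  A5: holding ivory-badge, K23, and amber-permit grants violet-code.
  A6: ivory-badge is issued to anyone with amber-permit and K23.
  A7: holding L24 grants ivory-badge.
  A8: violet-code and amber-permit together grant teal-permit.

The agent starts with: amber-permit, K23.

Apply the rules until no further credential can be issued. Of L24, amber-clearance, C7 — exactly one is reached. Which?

amber-clearance

Holding amber-permit and K23 grants ivory-badge (A6).
Holding ivory-badge, K23, and amber-permit grants violet-code (A5).
Holding violet-code and amber-permit grants teal-permit (A8).
Holding amber-permit and teal-permit grants amber-clearance (A3).
No rule produces L24, and it is not given. C7 would need ivory-badge, L24, and violet-code (A4), but L24 is never granted.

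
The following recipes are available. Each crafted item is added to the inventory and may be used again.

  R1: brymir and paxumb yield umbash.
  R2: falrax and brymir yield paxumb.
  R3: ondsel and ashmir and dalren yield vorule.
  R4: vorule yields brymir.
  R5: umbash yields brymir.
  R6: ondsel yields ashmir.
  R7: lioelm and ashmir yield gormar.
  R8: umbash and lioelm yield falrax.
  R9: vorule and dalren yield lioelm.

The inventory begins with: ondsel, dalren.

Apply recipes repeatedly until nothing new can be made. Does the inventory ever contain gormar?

Using R6, ondsel makes ashmir.
Using R3, ondsel, ashmir, and dalren make vorule.
Using R9, vorule and dalren make lioelm.
lioelm and ashmir → gormar (R7).

Yes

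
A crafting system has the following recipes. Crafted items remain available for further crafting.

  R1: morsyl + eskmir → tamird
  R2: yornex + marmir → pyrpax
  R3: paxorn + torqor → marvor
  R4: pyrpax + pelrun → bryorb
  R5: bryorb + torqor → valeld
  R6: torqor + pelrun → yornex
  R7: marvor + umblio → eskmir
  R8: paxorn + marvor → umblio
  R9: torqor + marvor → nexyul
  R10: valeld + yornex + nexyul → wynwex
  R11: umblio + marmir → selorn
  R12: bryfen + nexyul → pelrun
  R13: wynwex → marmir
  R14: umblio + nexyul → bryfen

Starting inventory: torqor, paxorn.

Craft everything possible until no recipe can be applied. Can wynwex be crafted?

No

wynwex would need valeld, yornex, and nexyul (R10), but valeld is never obtained.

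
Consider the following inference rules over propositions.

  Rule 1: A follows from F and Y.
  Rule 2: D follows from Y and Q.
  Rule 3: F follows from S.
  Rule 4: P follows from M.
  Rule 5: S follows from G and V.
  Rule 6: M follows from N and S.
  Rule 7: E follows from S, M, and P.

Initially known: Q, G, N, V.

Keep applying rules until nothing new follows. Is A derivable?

No

A would need F and Y (Rule 1), but Y is never established.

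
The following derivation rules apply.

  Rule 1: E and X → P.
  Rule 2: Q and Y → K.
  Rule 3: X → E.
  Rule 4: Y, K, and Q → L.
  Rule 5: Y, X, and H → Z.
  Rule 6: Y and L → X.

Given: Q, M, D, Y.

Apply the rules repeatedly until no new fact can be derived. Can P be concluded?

Yes

Q and Y hold, so K follows (Rule 2).
From Y, K, and Q, Rule 4 gives L.
From Y and L, Rule 6 gives X.
X holds, so E follows (Rule 3).
E and X hold, so P follows (Rule 1).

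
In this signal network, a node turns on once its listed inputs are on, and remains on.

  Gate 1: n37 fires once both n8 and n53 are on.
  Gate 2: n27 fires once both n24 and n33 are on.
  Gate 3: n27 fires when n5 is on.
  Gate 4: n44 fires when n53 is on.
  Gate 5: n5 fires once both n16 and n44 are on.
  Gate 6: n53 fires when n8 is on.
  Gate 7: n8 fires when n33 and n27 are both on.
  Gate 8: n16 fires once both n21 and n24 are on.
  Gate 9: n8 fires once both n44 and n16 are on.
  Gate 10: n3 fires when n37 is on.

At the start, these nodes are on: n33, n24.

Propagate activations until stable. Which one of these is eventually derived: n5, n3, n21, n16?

n3

n24 and n33 are on, so n27 fires (Gate 2).
n33 and n27 are on, so n8 fires (Gate 7).
n8 is on, so n53 fires (Gate 6).
n8 and n53 are on, so n37 fires (Gate 1).
n37 is on, so n3 fires (Gate 10).
n5 would need n16 and n44 (Gate 5), but n16 never turns on. No rule produces n21, and it is not given. n16 would need n21 and n24 (Gate 8), but n21 never turns on.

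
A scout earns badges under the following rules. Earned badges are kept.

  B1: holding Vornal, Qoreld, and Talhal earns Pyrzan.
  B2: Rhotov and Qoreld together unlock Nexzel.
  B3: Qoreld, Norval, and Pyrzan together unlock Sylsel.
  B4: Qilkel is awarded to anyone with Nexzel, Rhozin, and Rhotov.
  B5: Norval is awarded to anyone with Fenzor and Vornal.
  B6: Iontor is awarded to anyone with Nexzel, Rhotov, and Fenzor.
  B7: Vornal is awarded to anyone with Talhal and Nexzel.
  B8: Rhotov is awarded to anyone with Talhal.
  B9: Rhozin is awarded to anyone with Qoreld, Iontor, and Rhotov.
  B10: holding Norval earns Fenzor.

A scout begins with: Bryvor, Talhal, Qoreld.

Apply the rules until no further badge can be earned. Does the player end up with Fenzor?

No

Fenzor would need Norval (B10), but Norval is never earned.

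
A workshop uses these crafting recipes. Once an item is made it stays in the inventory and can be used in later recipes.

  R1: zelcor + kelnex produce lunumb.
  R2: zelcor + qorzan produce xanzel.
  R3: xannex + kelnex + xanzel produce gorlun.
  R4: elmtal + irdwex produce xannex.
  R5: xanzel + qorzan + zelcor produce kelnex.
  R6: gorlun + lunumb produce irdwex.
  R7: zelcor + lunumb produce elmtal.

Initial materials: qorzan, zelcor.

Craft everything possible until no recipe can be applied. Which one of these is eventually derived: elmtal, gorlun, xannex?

Using R2, zelcor and qorzan make xanzel.
Using R5, xanzel, qorzan, and zelcor make kelnex.
zelcor + kelnex → lunumb (R1).
Using R7, zelcor and lunumb make elmtal.
xannex would need elmtal and irdwex (R4), but irdwex is never obtained. gorlun would need xannex, kelnex, and xanzel (R3), but xannex is never obtained.

elmtal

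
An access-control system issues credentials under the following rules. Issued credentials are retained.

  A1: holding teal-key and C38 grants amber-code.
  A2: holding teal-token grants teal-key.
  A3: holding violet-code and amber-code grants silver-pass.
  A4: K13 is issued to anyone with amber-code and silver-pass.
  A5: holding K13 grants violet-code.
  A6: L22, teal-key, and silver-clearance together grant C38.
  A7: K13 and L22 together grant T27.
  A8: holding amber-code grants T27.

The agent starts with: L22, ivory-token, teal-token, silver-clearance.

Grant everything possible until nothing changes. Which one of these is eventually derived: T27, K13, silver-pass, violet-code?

T27

Holding teal-token grants teal-key (A2).
Holding L22, teal-key, and silver-clearance grants C38 (A6).
Holding teal-key and C38 grants amber-code (A1).
Holding amber-code grants T27 (A8).
silver-pass would need violet-code and amber-code (A3), but violet-code is never granted. K13 would need amber-code and silver-pass (A4), but silver-pass is never granted. violet-code would need K13 (A5), but K13 is never granted.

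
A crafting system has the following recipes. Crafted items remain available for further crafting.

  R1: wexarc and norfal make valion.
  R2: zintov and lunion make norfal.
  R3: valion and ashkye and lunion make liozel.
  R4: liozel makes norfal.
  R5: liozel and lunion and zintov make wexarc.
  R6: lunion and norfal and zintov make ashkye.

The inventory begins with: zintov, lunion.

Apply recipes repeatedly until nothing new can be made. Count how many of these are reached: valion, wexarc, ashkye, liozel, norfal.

2

Using R2, zintov and lunion make norfal.
lunion and norfal and zintov → ashkye (R6).
valion would need wexarc and norfal (R1), but wexarc is never obtained.
wexarc would need liozel, lunion, and zintov (R5), but liozel is never obtained.
ashkye: reached.
liozel would need valion, ashkye, and lunion (R3), but valion is never obtained.
norfal: reached.
Reached: ashkye and norfal — 2 of the 5.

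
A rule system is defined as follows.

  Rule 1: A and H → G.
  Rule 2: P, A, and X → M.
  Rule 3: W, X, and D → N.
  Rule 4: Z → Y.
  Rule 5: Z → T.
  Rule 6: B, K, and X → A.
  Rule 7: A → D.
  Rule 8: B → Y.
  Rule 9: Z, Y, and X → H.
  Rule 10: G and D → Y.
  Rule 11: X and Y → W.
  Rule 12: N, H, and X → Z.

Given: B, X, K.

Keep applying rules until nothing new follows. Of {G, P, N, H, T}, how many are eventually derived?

1

B, K, and X hold, so A follows (Rule 6).
From B, Rule 8 gives Y.
X and Y hold, so W follows (Rule 11).
A holds, so D follows (Rule 7).
From W, X, and D, Rule 3 gives N.
G would need A and H (Rule 1), but H is never established.
No rule produces P, and it is not given.
N: reached.
H would need Z, Y, and X (Rule 9), but Z is never established.
T would need Z (Rule 5), but Z is never established.
Reached: N — 1 of the 5.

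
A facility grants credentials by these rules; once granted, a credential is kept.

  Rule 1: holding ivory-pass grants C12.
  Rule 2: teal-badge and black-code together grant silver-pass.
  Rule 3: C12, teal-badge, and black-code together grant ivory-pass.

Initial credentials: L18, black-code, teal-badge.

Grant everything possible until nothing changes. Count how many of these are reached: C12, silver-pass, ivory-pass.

Holding teal-badge and black-code grants silver-pass (Rule 2).
C12 would need ivory-pass (Rule 1), but ivory-pass is never granted.
silver-pass: reached.
ivory-pass would need C12, teal-badge, and black-code (Rule 3), but C12 is never granted.
Reached: silver-pass — 1 of the 3.

1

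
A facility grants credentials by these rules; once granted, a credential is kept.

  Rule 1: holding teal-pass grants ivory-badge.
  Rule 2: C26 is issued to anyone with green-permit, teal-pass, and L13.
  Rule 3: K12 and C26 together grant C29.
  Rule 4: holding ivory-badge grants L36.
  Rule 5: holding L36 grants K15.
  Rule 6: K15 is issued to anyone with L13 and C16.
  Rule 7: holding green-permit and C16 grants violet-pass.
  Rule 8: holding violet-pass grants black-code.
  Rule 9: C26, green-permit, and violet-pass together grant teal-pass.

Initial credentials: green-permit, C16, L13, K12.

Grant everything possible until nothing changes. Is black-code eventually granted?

Holding green-permit and C16 grants violet-pass (Rule 7).
Holding violet-pass grants black-code (Rule 8).

Yes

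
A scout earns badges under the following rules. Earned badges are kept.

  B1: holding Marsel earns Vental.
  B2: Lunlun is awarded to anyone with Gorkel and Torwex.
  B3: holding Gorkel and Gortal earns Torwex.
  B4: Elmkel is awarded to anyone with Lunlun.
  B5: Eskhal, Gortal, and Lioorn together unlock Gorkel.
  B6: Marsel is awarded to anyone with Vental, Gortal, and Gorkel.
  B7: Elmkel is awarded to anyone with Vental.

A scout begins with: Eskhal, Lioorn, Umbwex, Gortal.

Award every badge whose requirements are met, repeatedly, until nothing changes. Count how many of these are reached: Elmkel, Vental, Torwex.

2

With Eskhal, Gortal, and Lioorn, Gorkel is earned (B5).
With Gorkel and Gortal, Torwex is earned (B3).
With Gorkel and Torwex, Lunlun is earned (B2).
With Lunlun, Elmkel is earned (B4).
Elmkel: reached.
Vental would need Marsel (B1), but Marsel is never earned.
Torwex: reached.
Reached: Elmkel and Torwex — 2 of the 3.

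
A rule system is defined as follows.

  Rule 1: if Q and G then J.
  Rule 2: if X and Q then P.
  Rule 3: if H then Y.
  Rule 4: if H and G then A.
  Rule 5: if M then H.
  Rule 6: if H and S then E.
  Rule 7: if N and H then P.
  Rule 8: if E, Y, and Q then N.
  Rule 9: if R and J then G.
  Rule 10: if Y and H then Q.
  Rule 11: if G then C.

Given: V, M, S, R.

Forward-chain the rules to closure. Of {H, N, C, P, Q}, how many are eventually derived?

4

M holds, so H follows (Rule 5).
From H, Rule 3 gives Y.
H and S hold, so E follows (Rule 6).
From Y and H, Rule 10 gives Q.
E, Y, and Q hold, so N follows (Rule 8).
From N and H, Rule 7 gives P.
H: reached.
N: reached.
C would need G (Rule 11), but G is never established.
P: reached.
Q: reached.
Reached: H, N, P, and Q — 4 of the 5.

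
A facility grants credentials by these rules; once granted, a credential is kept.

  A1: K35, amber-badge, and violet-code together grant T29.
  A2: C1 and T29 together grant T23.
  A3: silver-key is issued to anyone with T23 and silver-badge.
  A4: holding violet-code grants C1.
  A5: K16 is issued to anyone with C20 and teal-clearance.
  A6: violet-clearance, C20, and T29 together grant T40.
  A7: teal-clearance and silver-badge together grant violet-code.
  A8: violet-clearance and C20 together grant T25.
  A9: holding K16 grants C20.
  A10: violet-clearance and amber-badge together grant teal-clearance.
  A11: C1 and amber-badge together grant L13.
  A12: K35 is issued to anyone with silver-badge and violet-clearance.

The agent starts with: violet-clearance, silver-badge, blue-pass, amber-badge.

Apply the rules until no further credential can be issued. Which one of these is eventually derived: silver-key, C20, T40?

silver-key

Holding violet-clearance and amber-badge grants teal-clearance (A10).
Holding silver-badge and violet-clearance grants K35 (A12).
Holding teal-clearance and silver-badge grants violet-code (A7).
Holding violet-code grants C1 (A4).
Holding K35, amber-badge, and violet-code grants T29 (A1).
Holding C1 and T29 grants T23 (A2).
Holding T23 and silver-badge grants silver-key (A3).
C20 would need K16 (A9), but K16 is never granted. T40 would need violet-clearance, C20, and T29 (A6), but C20 is never granted.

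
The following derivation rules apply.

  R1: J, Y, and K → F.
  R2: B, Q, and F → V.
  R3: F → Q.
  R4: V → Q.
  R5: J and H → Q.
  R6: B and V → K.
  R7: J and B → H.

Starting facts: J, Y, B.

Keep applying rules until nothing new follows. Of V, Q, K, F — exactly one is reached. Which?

From J and B, R7 gives H.
From J and H, R5 gives Q.
K would need B and V (R6), but V is never established. V would need B, Q, and F (R2), but F is never established. F would need J, Y, and K (R1), but K is never established.

Q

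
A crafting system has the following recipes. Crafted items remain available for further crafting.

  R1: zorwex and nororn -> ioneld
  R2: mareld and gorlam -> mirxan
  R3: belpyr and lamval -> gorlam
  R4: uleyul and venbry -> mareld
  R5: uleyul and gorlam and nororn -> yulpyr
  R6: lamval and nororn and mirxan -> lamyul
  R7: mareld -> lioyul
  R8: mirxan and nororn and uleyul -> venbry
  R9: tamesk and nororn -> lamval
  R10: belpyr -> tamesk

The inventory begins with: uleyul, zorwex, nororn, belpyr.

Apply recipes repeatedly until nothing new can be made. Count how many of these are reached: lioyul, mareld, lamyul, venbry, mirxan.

0

lioyul would need mareld (R7), but mareld is never obtained.
mareld would need uleyul and venbry (R4), but venbry is never obtained.
lamyul would need lamval, nororn, and mirxan (R6), but mirxan is never obtained.
venbry would need mirxan, nororn, and uleyul (R8), but mirxan is never obtained.
mirxan would need mareld and gorlam (R2), but mareld is never obtained.
None of the 5 are reached.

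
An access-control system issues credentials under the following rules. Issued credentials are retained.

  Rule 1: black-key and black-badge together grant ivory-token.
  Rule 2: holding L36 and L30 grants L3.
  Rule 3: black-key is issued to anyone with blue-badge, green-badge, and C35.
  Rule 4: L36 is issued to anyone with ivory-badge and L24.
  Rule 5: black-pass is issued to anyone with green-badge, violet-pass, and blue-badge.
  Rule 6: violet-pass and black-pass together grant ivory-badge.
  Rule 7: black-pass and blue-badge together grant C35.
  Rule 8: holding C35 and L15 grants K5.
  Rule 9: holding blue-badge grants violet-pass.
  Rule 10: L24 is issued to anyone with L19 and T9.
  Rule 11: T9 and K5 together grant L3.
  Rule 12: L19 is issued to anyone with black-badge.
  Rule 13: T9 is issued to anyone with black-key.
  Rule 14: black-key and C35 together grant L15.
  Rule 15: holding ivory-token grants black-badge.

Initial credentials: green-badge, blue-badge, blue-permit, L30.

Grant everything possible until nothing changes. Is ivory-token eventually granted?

ivory-token would need black-key and black-badge (Rule 1), but black-badge is never granted.

No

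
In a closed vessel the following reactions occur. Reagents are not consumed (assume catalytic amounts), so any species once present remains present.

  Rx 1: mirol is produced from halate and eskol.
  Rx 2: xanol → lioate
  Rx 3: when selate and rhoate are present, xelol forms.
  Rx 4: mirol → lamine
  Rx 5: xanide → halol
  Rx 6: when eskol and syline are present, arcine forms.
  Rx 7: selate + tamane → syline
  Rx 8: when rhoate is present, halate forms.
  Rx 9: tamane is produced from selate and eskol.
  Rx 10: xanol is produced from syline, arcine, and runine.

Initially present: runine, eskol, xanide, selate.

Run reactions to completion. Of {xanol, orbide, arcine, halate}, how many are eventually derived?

2

selate and eskol present → tamane forms (Rx 9).
selate and tamane present → syline forms (Rx 7).
eskol and syline present → arcine forms (Rx 6).
syline, arcine, and runine present → xanol forms (Rx 10).
xanol: reached.
No rule produces orbide, and it is not given.
arcine: reached.
halate would need rhoate (Rx 8), but rhoate never forms.
Reached: xanol and arcine — 2 of the 4.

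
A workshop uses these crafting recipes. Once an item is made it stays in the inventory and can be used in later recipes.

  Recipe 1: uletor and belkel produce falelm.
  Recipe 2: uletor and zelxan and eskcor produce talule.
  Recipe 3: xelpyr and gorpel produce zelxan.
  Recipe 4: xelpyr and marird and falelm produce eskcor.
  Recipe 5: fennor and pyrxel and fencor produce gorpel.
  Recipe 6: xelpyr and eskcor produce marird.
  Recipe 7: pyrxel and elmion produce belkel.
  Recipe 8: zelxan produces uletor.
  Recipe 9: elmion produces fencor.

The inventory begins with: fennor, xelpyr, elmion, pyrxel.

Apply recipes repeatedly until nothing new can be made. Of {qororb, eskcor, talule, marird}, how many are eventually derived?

0

No rule produces qororb, and it is not given.
eskcor would need xelpyr, marird, and falelm (Recipe 4), but marird is never obtained.
talule would need uletor, zelxan, and eskcor (Recipe 2), but eskcor is never obtained.
marird would need xelpyr and eskcor (Recipe 6), but eskcor is never obtained.
None of the 4 are reached.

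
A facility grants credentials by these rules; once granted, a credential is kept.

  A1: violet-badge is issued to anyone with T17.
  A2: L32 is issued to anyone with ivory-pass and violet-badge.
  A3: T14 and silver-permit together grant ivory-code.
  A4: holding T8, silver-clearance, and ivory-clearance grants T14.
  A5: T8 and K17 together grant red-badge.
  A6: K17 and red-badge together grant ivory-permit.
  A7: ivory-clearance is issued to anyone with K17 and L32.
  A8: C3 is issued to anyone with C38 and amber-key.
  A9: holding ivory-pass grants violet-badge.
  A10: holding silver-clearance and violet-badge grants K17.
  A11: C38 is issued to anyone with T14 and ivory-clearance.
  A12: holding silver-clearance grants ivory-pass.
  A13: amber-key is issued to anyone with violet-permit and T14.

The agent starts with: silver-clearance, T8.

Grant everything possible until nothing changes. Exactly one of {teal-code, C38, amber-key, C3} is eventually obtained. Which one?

C38

Holding silver-clearance grants ivory-pass (A12).
Holding ivory-pass grants violet-badge (A9).
Holding ivory-pass and violet-badge grants L32 (A2).
Holding silver-clearance and violet-badge grants K17 (A10).
Holding K17 and L32 grants ivory-clearance (A7).
Holding T8, silver-clearance, and ivory-clearance grants T14 (A4).
Holding T14 and ivory-clearance grants C38 (A11).
No rule produces teal-code, and it is not given. amber-key would need violet-permit and T14 (A13), but violet-permit is never granted. C3 would need C38 and amber-key (A8), but amber-key is never granted.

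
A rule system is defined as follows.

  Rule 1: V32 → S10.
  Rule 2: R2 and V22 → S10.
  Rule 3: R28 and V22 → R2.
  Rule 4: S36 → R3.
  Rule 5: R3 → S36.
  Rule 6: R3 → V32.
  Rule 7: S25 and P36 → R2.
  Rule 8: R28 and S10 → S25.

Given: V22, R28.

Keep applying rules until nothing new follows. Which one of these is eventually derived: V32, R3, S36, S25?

S25

R28 and V22 hold, so R2 follows (Rule 3).
From R2 and V22, Rule 2 gives S10.
From R28 and S10, Rule 8 gives S25.
S36 would need R3 (Rule 5), but R3 is never established. V32 would need R3 (Rule 6), but R3 is never established. R3 would need S36 (Rule 4), but S36 is never established.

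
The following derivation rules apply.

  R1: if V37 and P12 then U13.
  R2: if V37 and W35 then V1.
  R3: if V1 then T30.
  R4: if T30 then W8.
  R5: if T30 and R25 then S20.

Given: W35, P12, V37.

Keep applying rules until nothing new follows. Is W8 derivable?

V37 and W35 hold, so V1 follows (R2).
V1 holds, so T30 follows (R3).
T30 holds, so W8 follows (R4).

Yes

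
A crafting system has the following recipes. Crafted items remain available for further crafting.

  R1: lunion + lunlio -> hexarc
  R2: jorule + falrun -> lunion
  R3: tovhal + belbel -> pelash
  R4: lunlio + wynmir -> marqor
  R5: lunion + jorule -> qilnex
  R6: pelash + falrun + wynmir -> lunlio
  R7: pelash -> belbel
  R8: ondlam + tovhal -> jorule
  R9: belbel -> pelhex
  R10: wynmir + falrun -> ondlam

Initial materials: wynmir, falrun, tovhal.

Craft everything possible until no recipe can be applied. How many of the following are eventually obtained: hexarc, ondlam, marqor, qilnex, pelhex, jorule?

3

wynmir + falrun -> ondlam (R10).
ondlam + tovhal -> jorule (R8).
jorule + falrun -> lunion (R2).
lunion + jorule -> qilnex (R5).
hexarc would need lunion and lunlio (R1), but lunlio is never obtained.
ondlam: reached.
marqor would need lunlio and wynmir (R4), but lunlio is never obtained.
qilnex: reached.
pelhex would need belbel (R9), but belbel is never obtained.
jorule: reached.
Reached: ondlam, qilnex, and jorule — 3 of the 6.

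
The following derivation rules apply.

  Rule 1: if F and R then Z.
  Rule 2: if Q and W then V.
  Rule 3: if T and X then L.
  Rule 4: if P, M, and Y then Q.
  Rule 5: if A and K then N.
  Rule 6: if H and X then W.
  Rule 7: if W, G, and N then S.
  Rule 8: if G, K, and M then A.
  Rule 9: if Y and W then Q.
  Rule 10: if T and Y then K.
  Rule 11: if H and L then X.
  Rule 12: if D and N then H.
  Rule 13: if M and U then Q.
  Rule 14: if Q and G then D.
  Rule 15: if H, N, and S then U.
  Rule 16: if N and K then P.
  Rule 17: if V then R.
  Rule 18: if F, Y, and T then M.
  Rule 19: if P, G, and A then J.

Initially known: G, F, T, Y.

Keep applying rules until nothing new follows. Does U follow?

No

U would need H, N, and S (Rule 15), but S is never established.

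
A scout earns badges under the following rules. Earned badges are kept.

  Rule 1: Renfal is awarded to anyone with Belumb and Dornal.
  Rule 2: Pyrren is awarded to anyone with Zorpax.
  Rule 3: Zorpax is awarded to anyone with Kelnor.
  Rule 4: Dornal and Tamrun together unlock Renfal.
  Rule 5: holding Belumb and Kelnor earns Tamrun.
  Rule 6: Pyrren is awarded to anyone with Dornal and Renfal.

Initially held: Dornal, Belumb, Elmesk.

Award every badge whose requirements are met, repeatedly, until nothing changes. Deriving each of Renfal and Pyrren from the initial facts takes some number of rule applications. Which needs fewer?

Renfal

Renfal: With Belumb and Dornal, Renfal is earned (Rule 1). [1 rule application]
Pyrren: With Belumb and Dornal, Renfal is earned (Rule 1). With Dornal and Renfal, Pyrren is earned (Rule 6). [2 rule applications]
Renfal needs fewer.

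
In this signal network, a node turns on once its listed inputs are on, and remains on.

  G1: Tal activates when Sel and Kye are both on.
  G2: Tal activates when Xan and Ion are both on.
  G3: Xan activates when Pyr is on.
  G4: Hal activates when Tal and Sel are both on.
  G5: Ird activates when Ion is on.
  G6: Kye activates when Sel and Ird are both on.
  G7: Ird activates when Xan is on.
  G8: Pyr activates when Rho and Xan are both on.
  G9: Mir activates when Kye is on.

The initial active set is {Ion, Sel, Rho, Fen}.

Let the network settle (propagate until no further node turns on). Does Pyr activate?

No

Pyr would need Rho and Xan (G8), but Xan never turns on.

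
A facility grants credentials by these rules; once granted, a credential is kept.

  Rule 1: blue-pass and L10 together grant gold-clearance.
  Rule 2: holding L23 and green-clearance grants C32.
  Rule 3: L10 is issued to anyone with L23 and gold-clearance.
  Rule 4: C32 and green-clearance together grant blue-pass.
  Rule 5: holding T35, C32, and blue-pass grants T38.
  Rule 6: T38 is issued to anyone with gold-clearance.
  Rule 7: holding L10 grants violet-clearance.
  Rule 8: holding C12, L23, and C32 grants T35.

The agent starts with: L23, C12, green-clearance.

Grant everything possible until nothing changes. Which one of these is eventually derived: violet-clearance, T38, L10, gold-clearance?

Holding L23 and green-clearance grants C32 (Rule 2).
Holding C12, L23, and C32 grants T35 (Rule 8).
Holding C32 and green-clearance grants blue-pass (Rule 4).
Holding T35, C32, and blue-pass grants T38 (Rule 5).
gold-clearance would need blue-pass and L10 (Rule 1), but L10 is never granted. L10 would need L23 and gold-clearance (Rule 3), but gold-clearance is never granted. violet-clearance would need L10 (Rule 7), but L10 is never granted.

T38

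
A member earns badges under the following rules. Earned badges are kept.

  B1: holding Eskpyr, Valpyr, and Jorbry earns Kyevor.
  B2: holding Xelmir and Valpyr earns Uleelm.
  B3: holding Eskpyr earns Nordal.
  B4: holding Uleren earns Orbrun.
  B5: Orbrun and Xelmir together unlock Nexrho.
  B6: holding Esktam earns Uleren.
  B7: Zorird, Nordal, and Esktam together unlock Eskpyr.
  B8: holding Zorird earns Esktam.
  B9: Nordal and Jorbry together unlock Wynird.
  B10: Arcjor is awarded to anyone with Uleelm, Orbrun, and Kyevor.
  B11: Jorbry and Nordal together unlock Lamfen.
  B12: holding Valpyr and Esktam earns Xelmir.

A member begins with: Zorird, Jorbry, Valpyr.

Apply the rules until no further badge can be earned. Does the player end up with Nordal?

Nordal would need Eskpyr (B3), but Eskpyr is never earned.

No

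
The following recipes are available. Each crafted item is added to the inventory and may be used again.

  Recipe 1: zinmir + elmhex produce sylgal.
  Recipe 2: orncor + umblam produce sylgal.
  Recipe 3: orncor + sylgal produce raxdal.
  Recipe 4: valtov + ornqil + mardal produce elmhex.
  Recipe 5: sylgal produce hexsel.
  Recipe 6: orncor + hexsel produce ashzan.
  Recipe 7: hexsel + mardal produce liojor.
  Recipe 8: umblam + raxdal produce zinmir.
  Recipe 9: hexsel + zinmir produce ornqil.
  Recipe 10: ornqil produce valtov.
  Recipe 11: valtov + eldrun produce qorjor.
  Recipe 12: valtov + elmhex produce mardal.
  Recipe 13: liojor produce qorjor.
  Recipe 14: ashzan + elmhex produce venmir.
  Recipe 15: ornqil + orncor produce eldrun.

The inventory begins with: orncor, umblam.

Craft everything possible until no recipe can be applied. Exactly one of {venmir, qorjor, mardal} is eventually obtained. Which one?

qorjor

Using Recipe 2, orncor and umblam make sylgal.
Using Recipe 3, orncor and sylgal make raxdal.
sylgal → hexsel (Recipe 5).
Using Recipe 8, umblam and raxdal make zinmir.
hexsel + zinmir → ornqil (Recipe 9).
Using Recipe 10, ornqil makes valtov.
ornqil + orncor → eldrun (Recipe 15).
valtov + eldrun → qorjor (Recipe 11).
venmir would need ashzan and elmhex (Recipe 14), but elmhex is never obtained. mardal would need valtov and elmhex (Recipe 12), but elmhex is never obtained.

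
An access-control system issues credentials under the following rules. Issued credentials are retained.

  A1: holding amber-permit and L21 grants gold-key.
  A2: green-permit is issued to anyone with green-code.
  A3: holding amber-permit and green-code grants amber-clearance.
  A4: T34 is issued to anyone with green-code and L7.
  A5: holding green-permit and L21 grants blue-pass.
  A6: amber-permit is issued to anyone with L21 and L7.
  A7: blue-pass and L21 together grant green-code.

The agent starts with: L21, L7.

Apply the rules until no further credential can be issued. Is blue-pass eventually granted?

No

blue-pass would need green-permit and L21 (A5), but green-permit is never granted.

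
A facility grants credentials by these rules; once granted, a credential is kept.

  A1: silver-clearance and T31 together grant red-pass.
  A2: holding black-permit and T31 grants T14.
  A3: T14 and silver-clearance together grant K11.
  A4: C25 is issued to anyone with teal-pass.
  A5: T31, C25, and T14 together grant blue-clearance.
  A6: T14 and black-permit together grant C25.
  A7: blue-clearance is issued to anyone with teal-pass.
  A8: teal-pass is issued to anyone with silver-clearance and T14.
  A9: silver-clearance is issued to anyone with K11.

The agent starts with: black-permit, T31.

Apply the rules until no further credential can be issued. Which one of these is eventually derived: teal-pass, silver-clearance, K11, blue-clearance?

blue-clearance

Holding black-permit and T31 grants T14 (A2).
Holding T14 and black-permit grants C25 (A6).
Holding T31, C25, and T14 grants blue-clearance (A5).
teal-pass would need silver-clearance and T14 (A8), but silver-clearance is never granted. silver-clearance would need K11 (A9), but K11 is never granted. K11 would need T14 and silver-clearance (A3), but silver-clearance is never granted.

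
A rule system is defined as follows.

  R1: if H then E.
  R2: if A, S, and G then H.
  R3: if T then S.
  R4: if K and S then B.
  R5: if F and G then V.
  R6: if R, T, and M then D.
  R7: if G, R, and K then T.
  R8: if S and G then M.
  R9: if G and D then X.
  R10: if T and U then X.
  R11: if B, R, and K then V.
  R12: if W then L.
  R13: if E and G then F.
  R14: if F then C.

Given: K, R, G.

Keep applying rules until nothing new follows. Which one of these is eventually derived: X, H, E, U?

X

From G, R, and K, R7 gives T.
From T, R3 gives S.
From S and G, R8 gives M.
R, T, and M hold, so D follows (R6).
From G and D, R9 gives X.
H would need A, S, and G (R2), but A is never established. E would need H (R1), but H is never established. No rule produces U, and it is not given.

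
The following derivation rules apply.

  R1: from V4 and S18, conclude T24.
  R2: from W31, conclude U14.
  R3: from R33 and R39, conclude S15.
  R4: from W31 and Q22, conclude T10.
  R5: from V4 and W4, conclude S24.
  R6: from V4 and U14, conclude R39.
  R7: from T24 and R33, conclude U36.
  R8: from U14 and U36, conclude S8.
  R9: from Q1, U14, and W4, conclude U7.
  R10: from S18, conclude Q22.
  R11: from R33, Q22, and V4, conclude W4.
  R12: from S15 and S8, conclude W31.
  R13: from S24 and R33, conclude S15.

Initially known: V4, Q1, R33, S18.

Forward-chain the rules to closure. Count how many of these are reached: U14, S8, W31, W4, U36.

2

V4 and S18 hold, so T24 follows (R1).
From S18, R10 gives Q22.
From R33, Q22, and V4, R11 gives W4.
T24 and R33 hold, so U36 follows (R7).
U14 would need W31 (R2), but W31 is never established.
S8 would need U14 and U36 (R8), but U14 is never established.
W31 would need S15 and S8 (R12), but S8 is never established.
W4: reached.
U36: reached.
Reached: W4 and U36 — 2 of the 5.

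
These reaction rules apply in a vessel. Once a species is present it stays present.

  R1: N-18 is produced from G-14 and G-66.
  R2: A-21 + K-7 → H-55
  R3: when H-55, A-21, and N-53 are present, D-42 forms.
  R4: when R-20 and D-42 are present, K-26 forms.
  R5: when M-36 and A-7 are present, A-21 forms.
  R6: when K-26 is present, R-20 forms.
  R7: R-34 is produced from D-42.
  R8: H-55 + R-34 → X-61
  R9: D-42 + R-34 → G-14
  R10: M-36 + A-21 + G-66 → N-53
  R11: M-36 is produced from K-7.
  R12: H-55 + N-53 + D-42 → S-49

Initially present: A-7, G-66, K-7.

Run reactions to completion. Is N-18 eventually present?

Yes

K-7 present → M-36 forms (R11).
M-36 and A-7 present → A-21 forms (R5).
M-36, A-21, and G-66 present → N-53 forms (R10).
A-21 and K-7 present → H-55 forms (R2).
H-55, A-21, and N-53 present → D-42 forms (R3).
D-42 present → R-34 forms (R7).
D-42 and R-34 present → G-14 forms (R9).
G-14 and G-66 present → N-18 forms (R1).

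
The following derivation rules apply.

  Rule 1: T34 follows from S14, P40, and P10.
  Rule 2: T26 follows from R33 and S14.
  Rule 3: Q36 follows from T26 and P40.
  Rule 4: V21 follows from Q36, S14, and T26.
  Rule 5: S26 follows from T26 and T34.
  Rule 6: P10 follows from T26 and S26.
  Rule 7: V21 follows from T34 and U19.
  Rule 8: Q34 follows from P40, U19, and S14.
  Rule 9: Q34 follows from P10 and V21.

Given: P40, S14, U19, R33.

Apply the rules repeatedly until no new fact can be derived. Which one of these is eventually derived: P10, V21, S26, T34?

From R33 and S14, Rule 2 gives T26.
From T26 and P40, Rule 3 gives Q36.
From Q36, S14, and T26, Rule 4 gives V21.
T34 would need S14, P40, and P10 (Rule 1), but P10 is never established. P10 would need T26 and S26 (Rule 6), but S26 is never established. S26 would need T26 and T34 (Rule 5), but T34 is never established.

V21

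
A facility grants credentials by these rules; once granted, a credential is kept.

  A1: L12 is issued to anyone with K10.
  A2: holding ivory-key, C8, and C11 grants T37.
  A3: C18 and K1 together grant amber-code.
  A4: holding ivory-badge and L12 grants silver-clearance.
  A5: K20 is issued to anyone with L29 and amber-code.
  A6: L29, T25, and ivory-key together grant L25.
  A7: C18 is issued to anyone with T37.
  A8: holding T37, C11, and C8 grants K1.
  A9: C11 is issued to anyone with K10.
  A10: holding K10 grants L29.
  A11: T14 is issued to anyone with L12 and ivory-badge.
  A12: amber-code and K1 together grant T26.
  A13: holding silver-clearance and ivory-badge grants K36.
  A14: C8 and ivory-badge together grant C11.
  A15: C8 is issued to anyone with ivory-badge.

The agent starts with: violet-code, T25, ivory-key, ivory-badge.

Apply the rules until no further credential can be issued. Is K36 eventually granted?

K36 would need silver-clearance and ivory-badge (A13), but silver-clearance is never granted.

No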